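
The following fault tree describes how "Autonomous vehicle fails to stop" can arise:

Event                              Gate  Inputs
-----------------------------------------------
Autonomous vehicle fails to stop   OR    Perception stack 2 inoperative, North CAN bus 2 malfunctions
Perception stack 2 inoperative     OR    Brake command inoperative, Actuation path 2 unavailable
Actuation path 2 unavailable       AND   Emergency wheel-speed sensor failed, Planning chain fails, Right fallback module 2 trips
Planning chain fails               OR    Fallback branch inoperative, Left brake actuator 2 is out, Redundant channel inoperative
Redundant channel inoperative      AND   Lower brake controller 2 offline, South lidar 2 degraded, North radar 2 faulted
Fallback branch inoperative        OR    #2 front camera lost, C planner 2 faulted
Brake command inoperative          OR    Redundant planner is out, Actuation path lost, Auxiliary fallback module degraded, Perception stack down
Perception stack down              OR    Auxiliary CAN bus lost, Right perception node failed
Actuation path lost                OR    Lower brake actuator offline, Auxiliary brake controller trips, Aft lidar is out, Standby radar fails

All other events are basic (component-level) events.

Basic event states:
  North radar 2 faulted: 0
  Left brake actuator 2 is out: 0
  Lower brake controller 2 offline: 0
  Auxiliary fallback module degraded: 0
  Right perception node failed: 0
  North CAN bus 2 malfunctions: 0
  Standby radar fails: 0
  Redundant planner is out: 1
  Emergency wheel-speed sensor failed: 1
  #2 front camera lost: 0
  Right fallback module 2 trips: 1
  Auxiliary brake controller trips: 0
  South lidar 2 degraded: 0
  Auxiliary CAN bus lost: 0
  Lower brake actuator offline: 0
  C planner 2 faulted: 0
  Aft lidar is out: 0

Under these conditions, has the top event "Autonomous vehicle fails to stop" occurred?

Yes

Actuation path lost [OR]: Lower brake actuator offline=not, Auxiliary brake controller trips=not, Aft lidar is out=not, Standby radar fails=not → no input occurs → does not occur.
Perception stack down [OR]: Auxiliary CAN bus lost=not, Right perception node failed=not → no input occurs → does not occur.
Brake command inoperative [OR]: Redundant planner is out=occurs, Actuation path lost=not, Auxiliary fallback module degraded=not, Perception stack down=not → at least one input occurs → occurs.
Fallback branch inoperative [OR]: #2 front camera lost=not, C planner 2 faulted=not → no input occurs → does not occur.
Redundant channel inoperative [AND]: Lower brake controller 2 offline=not, South lidar 2 degraded=not, North radar 2 faulted=not → not all inputs occur → does not occur.
Planning chain fails [OR]: Fallback branch inoperative=not, Left brake actuator 2 is out=not, Redundant channel inoperative=not → no input occurs → does not occur.
Actuation path 2 unavailable [AND]: Emergency wheel-speed sensor failed=occurs, Planning chain fails=not, Right fallback module 2 trips=occurs → not all inputs occur → does not occur.
Perception stack 2 inoperative [OR]: Brake command inoperative=occurs, Actuation path 2 unavailable=not → at least one input occurs → occurs.
Autonomous vehicle fails to stop [OR]: Perception stack 2 inoperative=occurs, North CAN bus 2 malfunctions=not → at least one input occurs → occurs.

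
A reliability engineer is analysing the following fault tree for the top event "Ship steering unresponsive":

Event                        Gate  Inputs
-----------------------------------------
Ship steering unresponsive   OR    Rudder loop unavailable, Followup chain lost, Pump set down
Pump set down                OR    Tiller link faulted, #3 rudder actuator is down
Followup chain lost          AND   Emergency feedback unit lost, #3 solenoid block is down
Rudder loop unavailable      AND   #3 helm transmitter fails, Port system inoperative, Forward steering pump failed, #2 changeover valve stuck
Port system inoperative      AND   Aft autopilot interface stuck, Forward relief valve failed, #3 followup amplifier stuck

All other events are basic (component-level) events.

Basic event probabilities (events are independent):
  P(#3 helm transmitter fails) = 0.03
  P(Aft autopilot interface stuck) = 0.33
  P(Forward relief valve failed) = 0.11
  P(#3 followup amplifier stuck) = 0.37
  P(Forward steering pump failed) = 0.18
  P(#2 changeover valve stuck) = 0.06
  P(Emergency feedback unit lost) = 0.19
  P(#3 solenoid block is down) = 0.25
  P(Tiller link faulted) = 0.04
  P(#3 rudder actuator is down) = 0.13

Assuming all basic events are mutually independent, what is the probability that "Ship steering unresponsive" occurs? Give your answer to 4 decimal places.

0.2045

P(Port system inoperative) [AND] = 0.33 × 0.11 × 0.37 = 0.013431
P(Rudder loop unavailable) [AND] = 0.03 × 0.013431 × 0.18 × 0.06 = 0.000004
P(Followup chain lost) [AND] = 0.19 × 0.25 = 0.047500
P(Pump set down) [OR] = 1 − (1−0.04) × (1−0.13) = 0.164800
P(Ship steering unresponsive) [OR] = 1 − (1−0.000004) × (1−0.047500) × (1−0.164800) = 0.204475
Rounded to 4 decimal places: P(Ship steering unresponsive) ≈ 0.2045.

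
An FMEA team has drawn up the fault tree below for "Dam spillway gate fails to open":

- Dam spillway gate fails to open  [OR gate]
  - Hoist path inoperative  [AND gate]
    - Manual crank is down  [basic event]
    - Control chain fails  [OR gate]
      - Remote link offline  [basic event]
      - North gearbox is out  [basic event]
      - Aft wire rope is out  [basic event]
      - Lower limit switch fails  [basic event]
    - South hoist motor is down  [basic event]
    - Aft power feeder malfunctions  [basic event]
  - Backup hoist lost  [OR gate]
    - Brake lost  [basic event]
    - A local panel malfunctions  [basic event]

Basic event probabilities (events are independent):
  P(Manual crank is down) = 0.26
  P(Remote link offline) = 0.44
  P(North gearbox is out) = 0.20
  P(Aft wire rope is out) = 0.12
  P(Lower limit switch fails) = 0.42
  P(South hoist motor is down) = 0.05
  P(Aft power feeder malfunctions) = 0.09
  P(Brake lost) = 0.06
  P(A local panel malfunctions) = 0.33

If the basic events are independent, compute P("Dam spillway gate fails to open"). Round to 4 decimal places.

P(Control chain fails) [OR] = 1 − (1−0.44) × (1−0.20) × (1−0.12) × (1−0.42) = 0.771341
P(Hoist path inoperative) [AND] = 0.26 × 0.771341 × 0.05 × 0.09 = 0.000902
P(Backup hoist lost) [OR] = 1 − (1−0.06) × (1−0.33) = 0.370200
P(Dam spillway gate fails to open) [OR] = 1 − (1−0.000902) × (1−0.370200) = 0.370768
Rounded to 4 decimal places: P(Dam spillway gate fails to open) ≈ 0.3708.

0.3708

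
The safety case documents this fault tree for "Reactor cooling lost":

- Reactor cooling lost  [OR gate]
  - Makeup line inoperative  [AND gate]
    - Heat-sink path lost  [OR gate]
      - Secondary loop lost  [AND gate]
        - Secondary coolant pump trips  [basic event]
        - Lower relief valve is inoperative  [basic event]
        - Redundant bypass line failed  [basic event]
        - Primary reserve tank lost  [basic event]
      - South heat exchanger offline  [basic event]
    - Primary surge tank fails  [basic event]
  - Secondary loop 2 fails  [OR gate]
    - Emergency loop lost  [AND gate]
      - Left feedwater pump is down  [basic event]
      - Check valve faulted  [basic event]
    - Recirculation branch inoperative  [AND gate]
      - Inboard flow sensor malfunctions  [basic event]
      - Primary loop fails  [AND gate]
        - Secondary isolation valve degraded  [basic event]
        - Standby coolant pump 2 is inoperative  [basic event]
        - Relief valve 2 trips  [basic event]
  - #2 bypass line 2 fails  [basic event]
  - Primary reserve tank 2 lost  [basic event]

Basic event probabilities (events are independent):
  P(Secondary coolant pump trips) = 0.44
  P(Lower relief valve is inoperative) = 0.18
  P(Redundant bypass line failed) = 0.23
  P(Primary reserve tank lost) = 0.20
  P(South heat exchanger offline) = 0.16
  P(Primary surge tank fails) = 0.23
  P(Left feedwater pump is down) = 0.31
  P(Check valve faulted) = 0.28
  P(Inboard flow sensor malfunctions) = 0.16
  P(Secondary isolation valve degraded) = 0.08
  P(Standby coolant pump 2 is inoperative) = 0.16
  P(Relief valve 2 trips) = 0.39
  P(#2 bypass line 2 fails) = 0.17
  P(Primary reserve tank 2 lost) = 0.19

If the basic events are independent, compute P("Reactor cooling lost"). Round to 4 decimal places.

P(Secondary loop lost) [AND] = 0.44 × 0.18 × 0.23 × 0.20 = 0.003643
P(Heat-sink path lost) [OR] = 1 − (1−0.003643) × (1−0.16) = 0.163060
P(Makeup line inoperative) [AND] = 0.163060 × 0.23 = 0.037504
P(Emergency loop lost) [AND] = 0.31 × 0.28 = 0.086800
P(Primary loop fails) [AND] = 0.08 × 0.16 × 0.39 = 0.004992
P(Recirculation branch inoperative) [AND] = 0.16 × 0.004992 = 0.000799
P(Secondary loop 2 fails) [OR] = 1 − (1−0.086800) × (1−0.000799) = 0.087530
P(Reactor cooling lost) [OR] = 1 − (1−0.037504) × (1−0.087530) × (1−0.17) × (1−0.19) = 0.409553
Rounded to 4 decimal places: P(Reactor cooling lost) ≈ 0.4096.

0.4096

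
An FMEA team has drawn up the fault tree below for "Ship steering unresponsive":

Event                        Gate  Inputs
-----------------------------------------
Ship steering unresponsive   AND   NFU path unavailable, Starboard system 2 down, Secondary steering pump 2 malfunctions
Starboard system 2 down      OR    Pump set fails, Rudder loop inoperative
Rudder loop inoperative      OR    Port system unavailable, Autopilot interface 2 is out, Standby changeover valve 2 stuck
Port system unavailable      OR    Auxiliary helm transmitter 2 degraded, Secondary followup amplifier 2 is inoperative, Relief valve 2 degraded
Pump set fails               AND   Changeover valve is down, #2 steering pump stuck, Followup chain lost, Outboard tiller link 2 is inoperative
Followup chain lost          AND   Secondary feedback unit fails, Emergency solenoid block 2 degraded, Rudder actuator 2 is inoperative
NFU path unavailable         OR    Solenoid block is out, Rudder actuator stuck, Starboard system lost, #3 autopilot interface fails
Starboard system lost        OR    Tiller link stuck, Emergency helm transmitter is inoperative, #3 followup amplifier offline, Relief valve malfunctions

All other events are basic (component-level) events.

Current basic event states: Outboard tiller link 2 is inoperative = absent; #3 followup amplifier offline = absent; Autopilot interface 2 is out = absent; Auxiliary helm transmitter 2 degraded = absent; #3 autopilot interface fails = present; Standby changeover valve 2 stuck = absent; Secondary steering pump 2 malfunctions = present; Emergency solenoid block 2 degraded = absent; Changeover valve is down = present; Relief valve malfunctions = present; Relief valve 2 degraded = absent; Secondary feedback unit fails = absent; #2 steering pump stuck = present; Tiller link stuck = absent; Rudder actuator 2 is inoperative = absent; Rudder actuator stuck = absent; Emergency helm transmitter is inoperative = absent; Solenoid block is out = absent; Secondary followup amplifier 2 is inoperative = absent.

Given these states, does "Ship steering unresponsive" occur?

Starboard system lost [OR]: Tiller link stuck=not, Emergency helm transmitter is inoperative=not, #3 followup amplifier offline=not, Relief valve malfunctions=occurs → at least one input occurs → occurs.
NFU path unavailable [OR]: Solenoid block is out=not, Rudder actuator stuck=not, Starboard system lost=occurs, #3 autopilot interface fails=occurs → at least one input occurs → occurs.
Followup chain lost [AND]: Secondary feedback unit fails=not, Emergency solenoid block 2 degraded=not, Rudder actuator 2 is inoperative=not → not all inputs occur → does not occur.
Pump set fails [AND]: Changeover valve is down=occurs, #2 steering pump stuck=occurs, Followup chain lost=not, Outboard tiller link 2 is inoperative=not → not all inputs occur → does not occur.
Port system unavailable [OR]: Auxiliary helm transmitter 2 degraded=not, Secondary followup amplifier 2 is inoperative=not, Relief valve 2 degraded=not → no input occurs → does not occur.
Rudder loop inoperative [OR]: Port system unavailable=not, Autopilot interface 2 is out=not, Standby changeover valve 2 stuck=not → no input occurs → does not occur.
Starboard system 2 down [OR]: Pump set fails=not, Rudder loop inoperative=not → no input occurs → does not occur.
Ship steering unresponsive [AND]: NFU path unavailable=occurs, Starboard system 2 down=not, Secondary steering pump 2 malfunctions=occurs → not all inputs occur → does not occur.

No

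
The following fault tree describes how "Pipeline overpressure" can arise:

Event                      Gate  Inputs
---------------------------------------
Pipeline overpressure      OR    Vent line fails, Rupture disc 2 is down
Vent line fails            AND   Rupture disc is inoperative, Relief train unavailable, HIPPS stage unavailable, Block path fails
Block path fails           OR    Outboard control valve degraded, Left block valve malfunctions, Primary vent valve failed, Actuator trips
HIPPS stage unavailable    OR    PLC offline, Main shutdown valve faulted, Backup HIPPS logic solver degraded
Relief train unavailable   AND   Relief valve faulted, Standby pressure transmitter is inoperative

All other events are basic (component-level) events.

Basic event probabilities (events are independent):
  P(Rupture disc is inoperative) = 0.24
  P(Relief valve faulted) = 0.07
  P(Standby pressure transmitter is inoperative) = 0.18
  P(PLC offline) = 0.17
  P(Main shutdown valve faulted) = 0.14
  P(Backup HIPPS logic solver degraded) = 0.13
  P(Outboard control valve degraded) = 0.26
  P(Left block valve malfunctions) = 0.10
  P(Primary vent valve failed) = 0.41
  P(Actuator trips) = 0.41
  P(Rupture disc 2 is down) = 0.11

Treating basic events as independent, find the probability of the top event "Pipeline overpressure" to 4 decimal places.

P(Relief train unavailable) [AND] = 0.07 × 0.18 = 0.012600
P(HIPPS stage unavailable) [OR] = 1 − (1−0.17) × (1−0.14) × (1−0.13) = 0.378994
P(Block path fails) [OR] = 1 − (1−0.26) × (1−0.10) × (1−0.41) × (1−0.41) = 0.768165
P(Vent line fails) [AND] = 0.24 × 0.012600 × 0.378994 × 0.768165 = 0.000880
P(Pipeline overpressure) [OR] = 1 − (1−0.000880) × (1−0.11) = 0.110783
Rounded to 4 decimal places: P(Pipeline overpressure) ≈ 0.1108.

0.1108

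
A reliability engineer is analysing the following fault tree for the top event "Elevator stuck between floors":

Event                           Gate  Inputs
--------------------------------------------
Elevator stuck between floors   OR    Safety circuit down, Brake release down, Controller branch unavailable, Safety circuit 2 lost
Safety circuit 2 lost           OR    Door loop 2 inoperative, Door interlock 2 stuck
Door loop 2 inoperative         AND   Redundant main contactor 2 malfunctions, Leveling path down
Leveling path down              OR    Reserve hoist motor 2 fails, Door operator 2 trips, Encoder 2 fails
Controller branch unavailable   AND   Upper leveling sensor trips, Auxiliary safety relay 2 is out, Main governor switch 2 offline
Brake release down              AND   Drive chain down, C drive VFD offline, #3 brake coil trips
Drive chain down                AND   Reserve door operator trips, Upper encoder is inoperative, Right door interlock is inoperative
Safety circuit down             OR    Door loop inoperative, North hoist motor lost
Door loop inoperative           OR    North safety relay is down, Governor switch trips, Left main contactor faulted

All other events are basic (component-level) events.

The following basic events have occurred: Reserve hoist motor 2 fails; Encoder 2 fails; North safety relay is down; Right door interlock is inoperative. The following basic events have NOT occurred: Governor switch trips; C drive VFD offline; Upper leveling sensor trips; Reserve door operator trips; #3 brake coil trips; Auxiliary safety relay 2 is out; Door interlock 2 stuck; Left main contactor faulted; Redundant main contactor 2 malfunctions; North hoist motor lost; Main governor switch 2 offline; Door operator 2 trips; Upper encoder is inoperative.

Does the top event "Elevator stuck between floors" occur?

Yes

Door loop inoperative [OR]: North safety relay is down=occurs, Governor switch trips=not, Left main contactor faulted=not → at least one input occurs → occurs.
Safety circuit down [OR]: Door loop inoperative=occurs, North hoist motor lost=not → at least one input occurs → occurs.
Drive chain down [AND]: Reserve door operator trips=not, Upper encoder is inoperative=not, Right door interlock is inoperative=occurs → not all inputs occur → does not occur.
Brake release down [AND]: Drive chain down=not, C drive VFD offline=not, #3 brake coil trips=not → not all inputs occur → does not occur.
Controller branch unavailable [AND]: Upper leveling sensor trips=not, Auxiliary safety relay 2 is out=not, Main governor switch 2 offline=not → not all inputs occur → does not occur.
Leveling path down [OR]: Reserve hoist motor 2 fails=occurs, Door operator 2 trips=not, Encoder 2 fails=occurs → at least one input occurs → occurs.
Door loop 2 inoperative [AND]: Redundant main contactor 2 malfunctions=not, Leveling path down=occurs → not all inputs occur → does not occur.
Safety circuit 2 lost [OR]: Door loop 2 inoperative=not, Door interlock 2 stuck=not → no input occurs → does not occur.
Elevator stuck between floors [OR]: Safety circuit down=occurs, Brake release down=not, Controller branch unavailable=not, Safety circuit 2 lost=not → at least one input occurs → occurs.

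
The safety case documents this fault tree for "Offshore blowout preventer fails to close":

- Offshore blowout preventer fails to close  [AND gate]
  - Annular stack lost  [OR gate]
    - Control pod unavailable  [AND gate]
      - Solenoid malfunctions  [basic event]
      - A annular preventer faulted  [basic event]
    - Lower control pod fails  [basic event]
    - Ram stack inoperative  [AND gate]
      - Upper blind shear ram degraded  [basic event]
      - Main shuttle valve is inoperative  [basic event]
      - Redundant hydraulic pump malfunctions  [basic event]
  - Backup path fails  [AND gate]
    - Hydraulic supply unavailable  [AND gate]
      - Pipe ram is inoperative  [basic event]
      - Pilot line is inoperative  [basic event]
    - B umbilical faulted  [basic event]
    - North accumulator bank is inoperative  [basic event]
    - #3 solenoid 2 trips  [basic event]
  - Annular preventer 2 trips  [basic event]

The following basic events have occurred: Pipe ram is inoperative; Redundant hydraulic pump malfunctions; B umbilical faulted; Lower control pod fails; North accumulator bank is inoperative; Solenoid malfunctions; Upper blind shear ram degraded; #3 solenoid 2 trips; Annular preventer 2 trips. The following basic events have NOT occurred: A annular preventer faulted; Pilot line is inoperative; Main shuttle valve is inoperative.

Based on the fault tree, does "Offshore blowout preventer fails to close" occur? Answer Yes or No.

No

Control pod unavailable [AND]: Solenoid malfunctions=occurs, A annular preventer faulted=not → not all inputs occur → does not occur.
Ram stack inoperative [AND]: Upper blind shear ram degraded=occurs, Main shuttle valve is inoperative=not, Redundant hydraulic pump malfunctions=occurs → not all inputs occur → does not occur.
Annular stack lost [OR]: Control pod unavailable=not, Lower control pod fails=occurs, Ram stack inoperative=not → at least one input occurs → occurs.
Hydraulic supply unavailable [AND]: Pipe ram is inoperative=occurs, Pilot line is inoperative=not → not all inputs occur → does not occur.
Backup path fails [AND]: Hydraulic supply unavailable=not, B umbilical faulted=occurs, North accumulator bank is inoperative=occurs, #3 solenoid 2 trips=occurs → not all inputs occur → does not occur.
Offshore blowout preventer fails to close [AND]: Annular stack lost=occurs, Backup path fails=not, Annular preventer 2 trips=occurs → not all inputs occur → does not occur.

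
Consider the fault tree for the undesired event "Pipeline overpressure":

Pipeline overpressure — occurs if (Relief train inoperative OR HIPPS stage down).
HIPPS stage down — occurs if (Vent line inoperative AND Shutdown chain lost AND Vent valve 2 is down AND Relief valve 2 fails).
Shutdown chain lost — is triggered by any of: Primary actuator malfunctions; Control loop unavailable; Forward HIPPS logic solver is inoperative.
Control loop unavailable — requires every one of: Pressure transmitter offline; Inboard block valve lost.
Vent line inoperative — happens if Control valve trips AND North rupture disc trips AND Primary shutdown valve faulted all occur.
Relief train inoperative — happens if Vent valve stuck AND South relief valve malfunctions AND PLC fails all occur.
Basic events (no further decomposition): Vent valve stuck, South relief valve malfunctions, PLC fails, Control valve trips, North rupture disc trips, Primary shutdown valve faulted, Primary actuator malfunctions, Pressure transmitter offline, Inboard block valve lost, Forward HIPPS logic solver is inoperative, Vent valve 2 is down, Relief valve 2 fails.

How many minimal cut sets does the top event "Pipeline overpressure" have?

Relief train inoperative [AND]: one cut set from each child combined → 1 × 1 × 1 = 1 cut set(s).
Vent line inoperative [AND]: one cut set from each child combined → 1 × 1 × 1 = 1 cut set(s).
Control loop unavailable [AND]: one cut set from each child combined → 1 × 1 = 1 cut set(s).
Shutdown chain lost [OR]: union of children's cut sets → 3 cut set(s).
HIPPS stage down [AND]: one cut set from each child combined → 1 × 3 × 1 × 1 = 3 cut set(s).
Pipeline overpressure [OR]: union of children's cut sets → 4 cut set(s).
Minimal cut sets: {PLC fails, South relief valve malfunctions, Vent valve stuck}; {Control valve trips, North rupture disc trips, Primary actuator malfunctions, Primary shutdown valve faulted, Relief valve 2 fails, Vent valve 2 is down}; {Control valve trips, Inboard block valve lost, North rupture disc trips, Pressure transmitter offline, Primary shutdown valve faulted, Relief valve 2 fails, Vent valve 2 is down}; {Control valve trips, Forward HIPPS logic solver is inoperative, North rupture disc trips, Primary shutdown valve faulted, Relief valve 2 fails, Vent valve 2 is down}.

4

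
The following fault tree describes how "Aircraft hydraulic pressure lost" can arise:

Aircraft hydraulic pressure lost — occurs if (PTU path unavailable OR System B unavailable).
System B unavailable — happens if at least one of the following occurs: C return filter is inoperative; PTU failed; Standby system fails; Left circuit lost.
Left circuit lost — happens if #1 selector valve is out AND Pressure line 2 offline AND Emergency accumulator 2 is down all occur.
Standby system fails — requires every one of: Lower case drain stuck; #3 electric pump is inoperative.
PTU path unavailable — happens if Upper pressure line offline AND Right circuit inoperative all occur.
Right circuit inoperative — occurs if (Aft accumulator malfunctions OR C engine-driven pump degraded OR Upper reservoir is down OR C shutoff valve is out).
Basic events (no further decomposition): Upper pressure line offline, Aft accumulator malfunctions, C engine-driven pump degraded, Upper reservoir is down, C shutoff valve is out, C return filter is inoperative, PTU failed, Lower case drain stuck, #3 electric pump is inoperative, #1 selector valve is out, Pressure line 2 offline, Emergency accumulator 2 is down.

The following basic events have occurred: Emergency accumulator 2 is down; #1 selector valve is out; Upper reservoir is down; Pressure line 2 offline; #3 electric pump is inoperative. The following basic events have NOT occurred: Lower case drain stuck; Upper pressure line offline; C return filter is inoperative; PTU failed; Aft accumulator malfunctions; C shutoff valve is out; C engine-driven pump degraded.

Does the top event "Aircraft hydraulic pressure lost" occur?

Yes

Right circuit inoperative [OR]: Aft accumulator malfunctions=not, C engine-driven pump degraded=not, Upper reservoir is down=occurs, C shutoff valve is out=not → at least one input occurs → occurs.
PTU path unavailable [AND]: Upper pressure line offline=not, Right circuit inoperative=occurs → not all inputs occur → does not occur.
Standby system fails [AND]: Lower case drain stuck=not, #3 electric pump is inoperative=occurs → not all inputs occur → does not occur.
Left circuit lost [AND]: #1 selector valve is out=occurs, Pressure line 2 offline=occurs, Emergency accumulator 2 is down=occurs → all inputs occur → occurs.
System B unavailable [OR]: C return filter is inoperative=not, PTU failed=not, Standby system fails=not, Left circuit lost=occurs → at least one input occurs → occurs.
Aircraft hydraulic pressure lost [OR]: PTU path unavailable=not, System B unavailable=occurs → at least one input occurs → occurs.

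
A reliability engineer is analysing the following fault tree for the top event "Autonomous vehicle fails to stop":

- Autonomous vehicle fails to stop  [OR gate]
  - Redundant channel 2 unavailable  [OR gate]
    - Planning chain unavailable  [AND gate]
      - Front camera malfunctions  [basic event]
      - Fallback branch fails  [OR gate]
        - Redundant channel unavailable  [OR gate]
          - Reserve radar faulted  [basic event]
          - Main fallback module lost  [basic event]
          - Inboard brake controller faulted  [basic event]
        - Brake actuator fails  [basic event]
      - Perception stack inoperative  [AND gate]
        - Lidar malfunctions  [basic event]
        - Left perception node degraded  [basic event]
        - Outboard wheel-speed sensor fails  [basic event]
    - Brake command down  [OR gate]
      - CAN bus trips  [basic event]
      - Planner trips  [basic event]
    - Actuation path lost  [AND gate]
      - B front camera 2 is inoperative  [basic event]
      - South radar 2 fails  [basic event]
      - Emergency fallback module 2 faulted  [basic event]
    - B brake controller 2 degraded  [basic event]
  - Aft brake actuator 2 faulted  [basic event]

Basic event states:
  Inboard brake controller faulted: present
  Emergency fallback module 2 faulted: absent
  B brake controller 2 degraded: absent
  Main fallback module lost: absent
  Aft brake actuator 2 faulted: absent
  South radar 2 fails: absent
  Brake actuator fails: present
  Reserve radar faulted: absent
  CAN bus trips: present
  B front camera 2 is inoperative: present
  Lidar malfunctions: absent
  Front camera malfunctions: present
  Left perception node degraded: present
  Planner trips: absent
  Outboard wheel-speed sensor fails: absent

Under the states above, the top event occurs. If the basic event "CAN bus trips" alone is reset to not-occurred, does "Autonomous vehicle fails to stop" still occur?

Counterfactual: set "CAN bus trips" to not occurred.
Redundant channel unavailable [OR]: Reserve radar faulted=not, Main fallback module lost=not, Inboard brake controller faulted=occurs → at least one input occurs → occurs.
Fallback branch fails [OR]: Redundant channel unavailable=occurs, Brake actuator fails=occurs → at least one input occurs → occurs.
Perception stack inoperative [AND]: Lidar malfunctions=not, Left perception node degraded=occurs, Outboard wheel-speed sensor fails=not → not all inputs occur → does not occur.
Planning chain unavailable [AND]: Front camera malfunctions=occurs, Fallback branch fails=occurs, Perception stack inoperative=not → not all inputs occur → does not occur.
Brake command down [OR]: CAN bus trips=not, Planner trips=not → no input occurs → does not occur.
Actuation path lost [AND]: B front camera 2 is inoperative=occurs, South radar 2 fails=not, Emergency fallback module 2 faulted=not → not all inputs occur → does not occur.
Redundant channel 2 unavailable [OR]: Planning chain unavailable=not, Brake command down=not, Actuation path lost=not, B brake controller 2 degraded=not → no input occurs → does not occur.
Autonomous vehicle fails to stop [OR]: Redundant channel 2 unavailable=not, Aft brake actuator 2 faulted=not → no input occurs → does not occur.

No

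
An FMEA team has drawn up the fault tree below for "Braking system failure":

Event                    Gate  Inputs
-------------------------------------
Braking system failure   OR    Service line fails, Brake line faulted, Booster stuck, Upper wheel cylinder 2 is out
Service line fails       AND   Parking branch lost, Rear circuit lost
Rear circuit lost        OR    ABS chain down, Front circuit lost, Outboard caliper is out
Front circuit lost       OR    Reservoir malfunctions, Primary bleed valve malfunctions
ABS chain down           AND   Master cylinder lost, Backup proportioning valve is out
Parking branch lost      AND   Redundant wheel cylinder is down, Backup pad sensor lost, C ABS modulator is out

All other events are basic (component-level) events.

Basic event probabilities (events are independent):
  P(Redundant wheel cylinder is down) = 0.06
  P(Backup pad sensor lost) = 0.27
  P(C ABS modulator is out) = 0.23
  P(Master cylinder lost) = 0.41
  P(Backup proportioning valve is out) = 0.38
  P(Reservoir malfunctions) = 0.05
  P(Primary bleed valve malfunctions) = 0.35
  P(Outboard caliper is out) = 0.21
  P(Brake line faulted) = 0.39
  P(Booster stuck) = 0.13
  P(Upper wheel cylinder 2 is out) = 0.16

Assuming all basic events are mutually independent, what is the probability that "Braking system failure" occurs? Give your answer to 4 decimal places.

0.5552

P(Parking branch lost) [AND] = 0.06 × 0.27 × 0.23 = 0.003726
P(ABS chain down) [AND] = 0.41 × 0.38 = 0.155800
P(Front circuit lost) [OR] = 1 − (1−0.05) × (1−0.35) = 0.382500
P(Rear circuit lost) [OR] = 1 − (1−0.155800) × (1−0.382500) × (1−0.21) = 0.588178
P(Service line fails) [AND] = 0.003726 × 0.588178 = 0.002192
P(Braking system failure) [OR] = 1 − (1−0.002192) × (1−0.39) × (1−0.13) × (1−0.16) = 0.555189
Rounded to 4 decimal places: P(Braking system failure) ≈ 0.5552.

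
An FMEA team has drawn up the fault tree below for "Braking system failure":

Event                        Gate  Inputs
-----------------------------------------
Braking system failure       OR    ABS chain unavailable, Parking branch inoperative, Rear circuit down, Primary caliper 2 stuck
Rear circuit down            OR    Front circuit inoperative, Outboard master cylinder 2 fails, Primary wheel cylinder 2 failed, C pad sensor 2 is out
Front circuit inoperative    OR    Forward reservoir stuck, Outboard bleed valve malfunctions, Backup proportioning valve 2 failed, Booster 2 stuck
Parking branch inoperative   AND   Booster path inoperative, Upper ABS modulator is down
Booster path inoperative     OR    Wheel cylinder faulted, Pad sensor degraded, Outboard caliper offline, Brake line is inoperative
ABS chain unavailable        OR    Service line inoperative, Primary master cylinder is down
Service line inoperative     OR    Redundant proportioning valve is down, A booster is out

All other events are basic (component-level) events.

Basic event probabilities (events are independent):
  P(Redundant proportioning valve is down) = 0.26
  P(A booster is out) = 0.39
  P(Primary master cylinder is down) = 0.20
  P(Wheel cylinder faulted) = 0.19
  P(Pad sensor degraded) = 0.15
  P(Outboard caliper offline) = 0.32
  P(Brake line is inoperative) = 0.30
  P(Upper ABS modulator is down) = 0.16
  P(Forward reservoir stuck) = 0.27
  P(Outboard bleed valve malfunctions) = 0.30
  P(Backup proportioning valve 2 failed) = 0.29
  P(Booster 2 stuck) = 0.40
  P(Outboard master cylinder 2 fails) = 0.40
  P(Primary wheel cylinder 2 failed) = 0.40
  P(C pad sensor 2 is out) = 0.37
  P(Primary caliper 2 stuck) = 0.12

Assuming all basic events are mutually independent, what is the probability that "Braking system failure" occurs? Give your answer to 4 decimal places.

P(Service line inoperative) [OR] = 1 − (1−0.26) × (1−0.39) = 0.548600
P(ABS chain unavailable) [OR] = 1 − (1−0.548600) × (1−0.20) = 0.638880
P(Booster path inoperative) [OR] = 1 − (1−0.19) × (1−0.15) × (1−0.32) × (1−0.30) = 0.672274
P(Parking branch inoperative) [AND] = 0.672274 × 0.16 = 0.107564
P(Front circuit inoperative) [OR] = 1 − (1−0.27) × (1−0.30) × (1−0.29) × (1−0.40) = 0.782314
P(Rear circuit down) [OR] = 1 − (1−0.782314) × (1−0.40) × (1−0.40) × (1−0.37) = 0.950629
P(Braking system failure) [OR] = 1 − (1−0.638880) × (1−0.107564) × (1−0.950629) × (1−0.12) = 0.985998
Rounded to 4 decimal places: P(Braking system failure) ≈ 0.9860.

0.9860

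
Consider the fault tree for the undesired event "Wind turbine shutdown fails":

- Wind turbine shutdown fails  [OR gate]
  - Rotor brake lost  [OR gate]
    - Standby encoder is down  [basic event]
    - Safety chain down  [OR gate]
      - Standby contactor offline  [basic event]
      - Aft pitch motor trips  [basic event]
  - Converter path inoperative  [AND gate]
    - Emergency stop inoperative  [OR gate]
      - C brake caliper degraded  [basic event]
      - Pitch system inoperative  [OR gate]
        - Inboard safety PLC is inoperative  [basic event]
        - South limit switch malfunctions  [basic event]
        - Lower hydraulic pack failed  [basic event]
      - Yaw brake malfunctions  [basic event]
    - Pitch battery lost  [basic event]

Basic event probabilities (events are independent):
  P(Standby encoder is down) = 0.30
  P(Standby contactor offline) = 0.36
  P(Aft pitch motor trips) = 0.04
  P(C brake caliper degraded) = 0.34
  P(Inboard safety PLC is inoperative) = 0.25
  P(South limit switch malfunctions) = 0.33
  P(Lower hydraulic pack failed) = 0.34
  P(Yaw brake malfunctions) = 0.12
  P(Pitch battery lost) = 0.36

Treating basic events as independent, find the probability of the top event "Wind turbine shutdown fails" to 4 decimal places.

0.6949

P(Safety chain down) [OR] = 1 − (1−0.36) × (1−0.04) = 0.385600
P(Rotor brake lost) [OR] = 1 − (1−0.30) × (1−0.385600) = 0.569920
P(Pitch system inoperative) [OR] = 1 − (1−0.25) × (1−0.33) × (1−0.34) = 0.668350
P(Emergency stop inoperative) [OR] = 1 − (1−0.34) × (1−0.668350) × (1−0.12) = 0.807378
P(Converter path inoperative) [AND] = 0.807378 × 0.36 = 0.290656
P(Wind turbine shutdown fails) [OR] = 1 − (1−0.569920) × (1−0.290656) = 0.694925
Rounded to 4 decimal places: P(Wind turbine shutdown fails) ≈ 0.6949.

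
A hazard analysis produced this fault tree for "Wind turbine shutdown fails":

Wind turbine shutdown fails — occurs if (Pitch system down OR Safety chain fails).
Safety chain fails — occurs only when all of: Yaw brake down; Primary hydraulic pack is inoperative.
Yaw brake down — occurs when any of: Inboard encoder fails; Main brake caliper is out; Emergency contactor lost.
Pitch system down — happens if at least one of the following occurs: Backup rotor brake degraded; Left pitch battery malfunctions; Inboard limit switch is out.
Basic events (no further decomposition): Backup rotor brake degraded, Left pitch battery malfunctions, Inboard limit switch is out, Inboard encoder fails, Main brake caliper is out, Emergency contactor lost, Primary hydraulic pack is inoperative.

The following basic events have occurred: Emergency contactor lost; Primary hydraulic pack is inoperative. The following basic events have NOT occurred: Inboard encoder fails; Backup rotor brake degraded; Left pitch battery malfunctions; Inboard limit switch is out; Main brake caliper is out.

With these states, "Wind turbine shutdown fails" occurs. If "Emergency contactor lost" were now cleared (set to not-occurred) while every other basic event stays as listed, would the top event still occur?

Counterfactual: set "Emergency contactor lost" to not occurred.
Pitch system down [OR]: Backup rotor brake degraded=not, Left pitch battery malfunctions=not, Inboard limit switch is out=not → no input occurs → does not occur.
Yaw brake down [OR]: Inboard encoder fails=not, Main brake caliper is out=not, Emergency contactor lost=not → no input occurs → does not occur.
Safety chain fails [AND]: Yaw brake down=not, Primary hydraulic pack is inoperative=occurs → not all inputs occur → does not occur.
Wind turbine shutdown fails [OR]: Pitch system down=not, Safety chain fails=not → no input occurs → does not occur.

No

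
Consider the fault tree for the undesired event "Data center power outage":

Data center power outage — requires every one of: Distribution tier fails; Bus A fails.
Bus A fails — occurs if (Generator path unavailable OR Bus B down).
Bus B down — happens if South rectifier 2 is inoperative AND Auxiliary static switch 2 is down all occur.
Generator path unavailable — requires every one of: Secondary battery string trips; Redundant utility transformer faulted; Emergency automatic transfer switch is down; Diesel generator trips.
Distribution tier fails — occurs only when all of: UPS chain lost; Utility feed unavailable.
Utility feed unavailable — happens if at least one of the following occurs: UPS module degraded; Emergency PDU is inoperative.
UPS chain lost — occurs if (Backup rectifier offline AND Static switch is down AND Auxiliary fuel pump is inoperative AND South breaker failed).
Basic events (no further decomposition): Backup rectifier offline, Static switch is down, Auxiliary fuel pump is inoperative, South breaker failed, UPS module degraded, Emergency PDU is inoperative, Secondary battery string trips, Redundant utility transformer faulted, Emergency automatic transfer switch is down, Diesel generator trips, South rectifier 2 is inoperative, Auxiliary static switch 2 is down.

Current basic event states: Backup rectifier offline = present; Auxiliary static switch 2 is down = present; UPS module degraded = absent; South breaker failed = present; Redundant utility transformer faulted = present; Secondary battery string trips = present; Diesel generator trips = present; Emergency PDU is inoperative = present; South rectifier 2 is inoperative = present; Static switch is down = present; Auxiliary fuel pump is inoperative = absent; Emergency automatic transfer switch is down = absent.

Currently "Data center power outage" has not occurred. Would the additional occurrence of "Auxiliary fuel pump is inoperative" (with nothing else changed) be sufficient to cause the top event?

Counterfactual: set "Auxiliary fuel pump is inoperative" to occurred.
UPS chain lost [AND]: Backup rectifier offline=occurs, Static switch is down=occurs, Auxiliary fuel pump is inoperative=occurs, South breaker failed=occurs → all inputs occur → occurs.
Utility feed unavailable [OR]: UPS module degraded=not, Emergency PDU is inoperative=occurs → at least one input occurs → occurs.
Distribution tier fails [AND]: UPS chain lost=occurs, Utility feed unavailable=occurs → all inputs occur → occurs.
Generator path unavailable [AND]: Secondary battery string trips=occurs, Redundant utility transformer faulted=occurs, Emergency automatic transfer switch is down=not, Diesel generator trips=occurs → not all inputs occur → does not occur.
Bus B down [AND]: South rectifier 2 is inoperative=occurs, Auxiliary static switch 2 is down=occurs → all inputs occur → occurs.
Bus A fails [OR]: Generator path unavailable=not, Bus B down=occurs → at least one input occurs → occurs.
Data center power outage [AND]: Distribution tier fails=occurs, Bus A fails=occurs → all inputs occur → occurs.

Yes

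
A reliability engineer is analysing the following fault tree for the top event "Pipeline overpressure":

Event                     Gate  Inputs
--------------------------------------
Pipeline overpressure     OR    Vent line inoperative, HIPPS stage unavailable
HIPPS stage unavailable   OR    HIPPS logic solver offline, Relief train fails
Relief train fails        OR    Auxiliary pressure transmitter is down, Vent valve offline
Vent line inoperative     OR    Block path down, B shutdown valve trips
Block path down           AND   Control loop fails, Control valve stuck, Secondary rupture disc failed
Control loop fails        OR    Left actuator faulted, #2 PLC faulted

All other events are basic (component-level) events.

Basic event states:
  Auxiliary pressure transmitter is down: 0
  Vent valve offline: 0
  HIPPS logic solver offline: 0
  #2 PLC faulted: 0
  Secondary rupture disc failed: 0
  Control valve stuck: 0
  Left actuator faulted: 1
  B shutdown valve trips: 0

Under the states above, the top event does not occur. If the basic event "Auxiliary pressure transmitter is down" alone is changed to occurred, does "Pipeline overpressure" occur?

Yes

Counterfactual: set "Auxiliary pressure transmitter is down" to occurred.
Control loop fails [OR]: Left actuator faulted=occurs, #2 PLC faulted=not → at least one input occurs → occurs.
Block path down [AND]: Control loop fails=occurs, Control valve stuck=not, Secondary rupture disc failed=not → not all inputs occur → does not occur.
Vent line inoperative [OR]: Block path down=not, B shutdown valve trips=not → no input occurs → does not occur.
Relief train fails [OR]: Auxiliary pressure transmitter is down=occurs, Vent valve offline=not → at least one input occurs → occurs.
HIPPS stage unavailable [OR]: HIPPS logic solver offline=not, Relief train fails=occurs → at least one input occurs → occurs.
Pipeline overpressure [OR]: Vent line inoperative=not, HIPPS stage unavailable=occurs → at least one input occurs → occurs.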